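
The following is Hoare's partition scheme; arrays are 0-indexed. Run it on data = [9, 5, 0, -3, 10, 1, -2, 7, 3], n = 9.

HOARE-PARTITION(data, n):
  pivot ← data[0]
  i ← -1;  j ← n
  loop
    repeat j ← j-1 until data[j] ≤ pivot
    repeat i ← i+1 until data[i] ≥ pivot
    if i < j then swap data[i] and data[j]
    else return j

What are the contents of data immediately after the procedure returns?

[3, 5, 0, -3, 7, 1, -2, 10, 9]

pivot = data[0] = 9; i = -1, j = 9
j→8 (data[8]=3≤9), i→0 (data[0]=9≥9); i<j, swap → [3, 5, 0, -3, 10, 1, -2, 7, 9]
j→7 (data[7]=7≤9), i→4 (data[4]=10≥9); i<j, swap → [3, 5, 0, -3, 7, 1, -2, 10, 9]
j→6, i→7; i≥j, return j=6. data = [3, 5, 0, -3, 7, 1, -2, 10, 9]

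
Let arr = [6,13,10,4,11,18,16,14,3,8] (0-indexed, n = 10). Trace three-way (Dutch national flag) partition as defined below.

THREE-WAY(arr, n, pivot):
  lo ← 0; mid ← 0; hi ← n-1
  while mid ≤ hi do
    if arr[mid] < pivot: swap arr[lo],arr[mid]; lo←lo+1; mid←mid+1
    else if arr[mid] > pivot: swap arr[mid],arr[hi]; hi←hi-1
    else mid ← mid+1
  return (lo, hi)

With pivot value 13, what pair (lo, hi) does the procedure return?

pivot = 13; lo=0, mid=0, hi=9
arr[mid]=6<13: swap arr[0],arr[0]; lo=1,mid=1 → [6,13,10,4,11,18,16,14,3,8]
arr[mid]=13=13: mid=2
arr[mid]=10<13: swap arr[1],arr[2]; lo=2,mid=3 → [6,10,13,4,11,18,16,14,3,8]
arr[mid]=4<13: swap arr[2],arr[3]; lo=3,mid=4 → [6,10,4,13,11,18,16,14,3,8]
arr[mid]=11<13: swap arr[3],arr[4]; lo=4,mid=5 → [6,10,4,11,13,18,16,14,3,8]
arr[mid]=18>13: swap arr[5],arr[9]; hi=8 → [6,10,4,11,13,8,16,14,3,18]
arr[mid]=8<13: swap arr[4],arr[5]; lo=5,mid=6 → [6,10,4,11,8,13,16,14,3,18]
arr[mid]=16>13: swap arr[6],arr[8]; hi=7 → [6,10,4,11,8,13,3,14,16,18]
arr[mid]=3<13: swap arr[5],arr[6]; lo=6,mid=7 → [6,10,4,11,8,3,13,14,16,18]
arr[mid]=14>13: swap arr[7],arr[7]; hi=6 → [6,10,4,11,8,3,13,14,16,18]
end: lo=6, hi=6; arr = [6,10,4,11,8,3,13,14,16,18]

(6, 6)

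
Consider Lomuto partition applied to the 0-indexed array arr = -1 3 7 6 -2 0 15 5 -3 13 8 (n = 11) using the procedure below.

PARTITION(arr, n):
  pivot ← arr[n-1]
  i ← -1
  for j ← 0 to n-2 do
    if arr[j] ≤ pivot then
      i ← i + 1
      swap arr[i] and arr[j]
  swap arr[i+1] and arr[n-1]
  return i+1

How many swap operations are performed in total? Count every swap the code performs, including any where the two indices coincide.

9

pivot = arr[10] = 8; i = -1
j=0: arr[0]=-1 ≤ 8 → i=0, swap arr[0],arr[0] (no change) → -1 3 7 6 -2 0 15 5 -3 13 8
j=1: arr[1]=3 ≤ 8 → i=1, swap arr[1],arr[1] (no change) → -1 3 7 6 -2 0 15 5 -3 13 8
j=2: arr[2]=7 ≤ 8 → i=2, swap arr[2],arr[2] (no change) → -1 3 7 6 -2 0 15 5 -3 13 8
j=3: arr[3]=6 ≤ 8 → i=3, swap arr[3],arr[3] (no change) → -1 3 7 6 -2 0 15 5 -3 13 8
j=4: arr[4]=-2 ≤ 8 → i=4, swap arr[4],arr[4] (no change) → -1 3 7 6 -2 0 15 5 -3 13 8
j=5: arr[5]=0 ≤ 8 → i=5, swap arr[5],arr[5] (no change) → -1 3 7 6 -2 0 15 5 -3 13 8
j=6: arr[6]=15 > 8 → no swap
j=7: arr[7]=5 ≤ 8 → i=6, swap arr[6],arr[7] → -1 3 7 6 -2 0 5 15 -3 13 8
j=8: arr[8]=-3 ≤ 8 → i=7, swap arr[7],arr[8] → -1 3 7 6 -2 0 5 -3 15 13 8
j=9: arr[9]=13 > 8 → no swap
final swap arr[8],arr[10] → -1 3 7 6 -2 0 5 -3 8 13 15; return 8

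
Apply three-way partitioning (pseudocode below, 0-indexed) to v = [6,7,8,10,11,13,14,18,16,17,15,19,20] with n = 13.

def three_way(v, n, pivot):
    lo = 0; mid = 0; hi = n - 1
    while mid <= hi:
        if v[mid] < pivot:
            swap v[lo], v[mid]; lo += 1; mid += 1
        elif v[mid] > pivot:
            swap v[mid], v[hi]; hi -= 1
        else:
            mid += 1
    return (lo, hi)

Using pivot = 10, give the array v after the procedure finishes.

pivot = 10; lo=0, mid=0, hi=12
v[mid]=6<10: swap v[0],v[0]; lo=1,mid=1 → [6,7,8,10,11,13,14,18,16,17,15,19,20]
v[mid]=7<10: swap v[1],v[1]; lo=2,mid=2 → [6,7,8,10,11,13,14,18,16,17,15,19,20]
v[mid]=8<10: swap v[2],v[2]; lo=3,mid=3 → [6,7,8,10,11,13,14,18,16,17,15,19,20]
v[mid]=10=10: mid=4
v[mid]=11>10: swap v[4],v[12]; hi=11 → [6,7,8,10,20,13,14,18,16,17,15,19,11]
v[mid]=20>10: swap v[4],v[11]; hi=10 → [6,7,8,10,19,13,14,18,16,17,15,20,11]
v[mid]=19>10: swap v[4],v[10]; hi=9 → [6,7,8,10,15,13,14,18,16,17,19,20,11]
v[mid]=15>10: swap v[4],v[9]; hi=8 → [6,7,8,10,17,13,14,18,16,15,19,20,11]
v[mid]=17>10: swap v[4],v[8]; hi=7 → [6,7,8,10,16,13,14,18,17,15,19,20,11]
v[mid]=16>10: swap v[4],v[7]; hi=6 → [6,7,8,10,18,13,14,16,17,15,19,20,11]
v[mid]=18>10: swap v[4],v[6]; hi=5 → [6,7,8,10,14,13,18,16,17,15,19,20,11]
v[mid]=14>10: swap v[4],v[5]; hi=4 → [6,7,8,10,13,14,18,16,17,15,19,20,11]
v[mid]=13>10: swap v[4],v[4]; hi=3 → [6,7,8,10,13,14,18,16,17,15,19,20,11]
end: lo=3, hi=3; v = [6,7,8,10,13,14,18,16,17,15,19,20,11]

[6,7,8,10,13,14,18,16,17,15,19,20,11]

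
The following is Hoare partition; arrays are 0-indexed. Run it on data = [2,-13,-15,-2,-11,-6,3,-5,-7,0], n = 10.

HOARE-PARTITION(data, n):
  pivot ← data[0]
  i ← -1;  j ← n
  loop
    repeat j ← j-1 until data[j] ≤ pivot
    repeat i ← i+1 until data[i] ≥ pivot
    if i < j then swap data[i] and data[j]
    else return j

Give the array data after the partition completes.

pivot = data[0] = 2; i = -1, j = 10
j→9 (data[9]=0≤2), i→0 (data[0]=2≥2); i<j, swap → [0,-13,-15,-2,-11,-6,3,-5,-7,2]
j→8 (data[8]=-7≤2), i→6 (data[6]=3≥2); i<j, swap → [0,-13,-15,-2,-11,-6,-7,-5,3,2]
j→7, i→8; i≥j, return j=7. data = [0,-13,-15,-2,-11,-6,-7,-5,3,2]

[0,-13,-15,-2,-11,-6,-7,-5,3,2]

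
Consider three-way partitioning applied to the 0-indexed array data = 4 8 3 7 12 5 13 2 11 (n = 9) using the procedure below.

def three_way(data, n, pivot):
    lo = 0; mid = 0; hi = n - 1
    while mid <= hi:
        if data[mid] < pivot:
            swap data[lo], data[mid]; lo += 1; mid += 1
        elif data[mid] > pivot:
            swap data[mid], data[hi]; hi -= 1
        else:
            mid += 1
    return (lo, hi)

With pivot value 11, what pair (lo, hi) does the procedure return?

(6, 6)

pivot = 11; lo=0, mid=0, hi=8
data[mid]=4<11: swap data[0],data[0]; lo=1,mid=1 → 4 8 3 7 12 5 13 2 11
data[mid]=8<11: swap data[1],data[1]; lo=2,mid=2 → 4 8 3 7 12 5 13 2 11
data[mid]=3<11: swap data[2],data[2]; lo=3,mid=3 → 4 8 3 7 12 5 13 2 11
data[mid]=7<11: swap data[3],data[3]; lo=4,mid=4 → 4 8 3 7 12 5 13 2 11
data[mid]=12>11: swap data[4],data[8]; hi=7 → 4 8 3 7 11 5 13 2 12
data[mid]=11=11: mid=5
data[mid]=5<11: swap data[4],data[5]; lo=5,mid=6 → 4 8 3 7 5 11 13 2 12
data[mid]=13>11: swap data[6],data[7]; hi=6 → 4 8 3 7 5 11 2 13 12
data[mid]=2<11: swap data[5],data[6]; lo=6,mid=7 → 4 8 3 7 5 2 11 13 12
end: lo=6, hi=6; data = 4 8 3 7 5 2 11 13 12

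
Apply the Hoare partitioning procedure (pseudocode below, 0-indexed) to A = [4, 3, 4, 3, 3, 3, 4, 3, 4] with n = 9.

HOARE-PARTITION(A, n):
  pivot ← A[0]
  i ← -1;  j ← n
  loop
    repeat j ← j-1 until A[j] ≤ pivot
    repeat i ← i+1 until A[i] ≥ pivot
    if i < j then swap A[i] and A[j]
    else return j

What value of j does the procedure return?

6

pivot=4
j stops at 8 (4), i stops at 0 (4); swap ⇒ [4, 3, 4, 3, 3, 3, 4, 3, 4]
j stops at 7 (3), i stops at 2 (4); swap ⇒ [4, 3, 3, 3, 3, 3, 4, 4, 4]
j stops at 6, i stops at 6; i≥j ⇒ return 6. A=[4, 3, 3, 3, 3, 3, 4, 4, 4]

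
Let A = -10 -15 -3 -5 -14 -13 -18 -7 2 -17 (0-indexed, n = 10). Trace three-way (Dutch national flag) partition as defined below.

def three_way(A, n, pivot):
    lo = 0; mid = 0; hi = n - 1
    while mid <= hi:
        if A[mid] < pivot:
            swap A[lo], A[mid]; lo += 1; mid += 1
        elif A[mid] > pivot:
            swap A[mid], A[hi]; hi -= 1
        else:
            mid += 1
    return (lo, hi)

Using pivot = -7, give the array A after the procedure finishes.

-10 -15 -17 -14 -13 -18 -7 2 -5 -3

pivot = -7; lo=0, mid=0, hi=9
A[mid]=-10<-7: swap A[0],A[0]; lo=1,mid=1 → -10 -15 -3 -5 -14 -13 -18 -7 2 -17
A[mid]=-15<-7: swap A[1],A[1]; lo=2,mid=2 → -10 -15 -3 -5 -14 -13 -18 -7 2 -17
A[mid]=-3>-7: swap A[2],A[9]; hi=8 → -10 -15 -17 -5 -14 -13 -18 -7 2 -3
A[mid]=-17<-7: swap A[2],A[2]; lo=3,mid=3 → -10 -15 -17 -5 -14 -13 -18 -7 2 -3
A[mid]=-5>-7: swap A[3],A[8]; hi=7 → -10 -15 -17 2 -14 -13 -18 -7 -5 -3
A[mid]=2>-7: swap A[3],A[7]; hi=6 → -10 -15 -17 -7 -14 -13 -18 2 -5 -3
A[mid]=-7=-7: mid=4
A[mid]=-14<-7: swap A[3],A[4]; lo=4,mid=5 → -10 -15 -17 -14 -7 -13 -18 2 -5 -3
A[mid]=-13<-7: swap A[4],A[5]; lo=5,mid=6 → -10 -15 -17 -14 -13 -7 -18 2 -5 -3
A[mid]=-18<-7: swap A[5],A[6]; lo=6,mid=7 → -10 -15 -17 -14 -13 -18 -7 2 -5 -3
end: lo=6, hi=6; A = -10 -15 -17 -14 -13 -18 -7 2 -5 -3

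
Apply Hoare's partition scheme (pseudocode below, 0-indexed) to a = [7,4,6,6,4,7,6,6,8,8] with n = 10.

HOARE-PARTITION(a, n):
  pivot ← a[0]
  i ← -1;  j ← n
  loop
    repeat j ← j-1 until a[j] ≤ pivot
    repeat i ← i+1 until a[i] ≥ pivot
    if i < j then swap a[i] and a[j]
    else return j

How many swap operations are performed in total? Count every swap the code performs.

pivot=7
j stops at 7 (6), i stops at 0 (7); swap ⇒ [6,4,6,6,4,7,6,7,8,8]
j stops at 6 (6), i stops at 5 (7); swap ⇒ [6,4,6,6,4,6,7,7,8,8]
j stops at 5, i stops at 6; i≥j ⇒ return 5. a=[6,4,6,6,4,6,7,7,8,8]

2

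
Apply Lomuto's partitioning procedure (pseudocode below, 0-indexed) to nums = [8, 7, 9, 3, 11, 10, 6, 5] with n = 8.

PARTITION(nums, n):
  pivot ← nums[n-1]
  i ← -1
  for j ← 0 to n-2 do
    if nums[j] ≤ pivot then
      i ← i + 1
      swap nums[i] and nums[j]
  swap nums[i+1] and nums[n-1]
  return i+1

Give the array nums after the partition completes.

[3, 5, 9, 8, 11, 10, 6, 7]

pivot=5, i=-1
j=0: 8>5, skip
j=1: 7>5, skip
j=2: 9>5, skip
j=3: 3≤5, i=0, swap(0,3) ⇒ [3, 7, 9, 8, 11, 10, 6, 5]
j=4: 11>5, skip
j=5: 10>5, skip
j=6: 6>5, skip
swap(1,7) ⇒ [3, 5, 9, 8, 11, 10, 6, 7]; return 1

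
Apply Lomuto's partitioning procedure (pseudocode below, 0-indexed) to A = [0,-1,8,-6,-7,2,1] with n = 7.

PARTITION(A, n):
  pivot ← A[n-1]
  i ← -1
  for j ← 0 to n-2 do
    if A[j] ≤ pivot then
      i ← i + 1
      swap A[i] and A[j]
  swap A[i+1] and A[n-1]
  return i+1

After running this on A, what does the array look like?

[0,-1,-6,-7,1,2,8]

pivot = A[6] = 1; i = -1
j=0: A[0]=0 ≤ 1 → i=0, swap A[0],A[0] (no change) → [0,-1,8,-6,-7,2,1]
j=1: A[1]=-1 ≤ 1 → i=1, swap A[1],A[1] (no change) → [0,-1,8,-6,-7,2,1]
j=2: A[2]=8 > 1 → no swap
j=3: A[3]=-6 ≤ 1 → i=2, swap A[2],A[3] → [0,-1,-6,8,-7,2,1]
j=4: A[4]=-7 ≤ 1 → i=3, swap A[3],A[4] → [0,-1,-6,-7,8,2,1]
j=5: A[5]=2 > 1 → no swap
final swap A[4],A[6] → [0,-1,-6,-7,1,2,8]; return 4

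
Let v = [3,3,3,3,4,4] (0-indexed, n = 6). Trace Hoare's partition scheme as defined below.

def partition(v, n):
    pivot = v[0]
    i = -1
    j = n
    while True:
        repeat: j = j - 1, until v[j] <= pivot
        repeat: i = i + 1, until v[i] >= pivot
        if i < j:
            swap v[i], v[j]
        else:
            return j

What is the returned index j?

1

pivot = v[0] = 3; i = -1, j = 6
j→3 (v[3]=3≤3), i→0 (v[0]=3≥3); i<j, swap → [3,3,3,3,4,4]
j→2 (v[2]=3≤3), i→1 (v[1]=3≥3); i<j, swap → [3,3,3,3,4,4]
j→1, i→2; i≥j, return j=1. v = [3,3,3,3,4,4]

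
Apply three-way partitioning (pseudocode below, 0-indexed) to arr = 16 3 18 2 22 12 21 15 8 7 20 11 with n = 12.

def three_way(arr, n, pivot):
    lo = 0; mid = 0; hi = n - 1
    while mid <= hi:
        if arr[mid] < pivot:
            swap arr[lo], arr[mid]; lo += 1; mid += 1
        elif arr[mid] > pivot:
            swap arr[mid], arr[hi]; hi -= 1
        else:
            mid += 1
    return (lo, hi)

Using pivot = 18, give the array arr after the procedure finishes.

pivot = 18; lo=0, mid=0, hi=11
arr[mid]=16<18: swap arr[0],arr[0]; lo=1,mid=1 → 16 3 18 2 22 12 21 15 8 7 20 11
arr[mid]=3<18: swap arr[1],arr[1]; lo=2,mid=2 → 16 3 18 2 22 12 21 15 8 7 20 11
arr[mid]=18=18: mid=3
arr[mid]=2<18: swap arr[2],arr[3]; lo=3,mid=4 → 16 3 2 18 22 12 21 15 8 7 20 11
arr[mid]=22>18: swap arr[4],arr[11]; hi=10 → 16 3 2 18 11 12 21 15 8 7 20 22
arr[mid]=11<18: swap arr[3],arr[4]; lo=4,mid=5 → 16 3 2 11 18 12 21 15 8 7 20 22
arr[mid]=12<18: swap arr[4],arr[5]; lo=5,mid=6 → 16 3 2 11 12 18 21 15 8 7 20 22
arr[mid]=21>18: swap arr[6],arr[10]; hi=9 → 16 3 2 11 12 18 20 15 8 7 21 22
arr[mid]=20>18: swap arr[6],arr[9]; hi=8 → 16 3 2 11 12 18 7 15 8 20 21 22
arr[mid]=7<18: swap arr[5],arr[6]; lo=6,mid=7 → 16 3 2 11 12 7 18 15 8 20 21 22
arr[mid]=15<18: swap arr[6],arr[7]; lo=7,mid=8 → 16 3 2 11 12 7 15 18 8 20 21 22
arr[mid]=8<18: swap arr[7],arr[8]; lo=8,mid=9 → 16 3 2 11 12 7 15 8 18 20 21 22
end: lo=8, hi=8; arr = 16 3 2 11 12 7 15 8 18 20 21 22

16 3 2 11 12 7 15 8 18 20 21 22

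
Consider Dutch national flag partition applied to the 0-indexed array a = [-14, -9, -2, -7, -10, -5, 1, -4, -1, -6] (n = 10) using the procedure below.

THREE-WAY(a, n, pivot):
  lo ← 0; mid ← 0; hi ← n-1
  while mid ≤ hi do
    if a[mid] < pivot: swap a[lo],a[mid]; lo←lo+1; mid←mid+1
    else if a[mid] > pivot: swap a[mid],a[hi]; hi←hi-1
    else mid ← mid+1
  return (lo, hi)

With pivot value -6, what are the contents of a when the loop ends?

[-14, -9, -7, -10, -6, 1, -4, -1, -5, -2]

lo=0 mid=0 hi=9
-14<-6: swap(0,0), lo=1 mid=1 ⇒ [-14, -9, -2, -7, -10, -5, 1, -4, -1, -6]
-9<-6: swap(1,1), lo=2 mid=2 ⇒ [-14, -9, -2, -7, -10, -5, 1, -4, -1, -6]
-2>-6: swap(2,9), hi=8 ⇒ [-14, -9, -6, -7, -10, -5, 1, -4, -1, -2]
-6=-6: mid=3
-7<-6: swap(2,3), lo=3 mid=4 ⇒ [-14, -9, -7, -6, -10, -5, 1, -4, -1, -2]
-10<-6: swap(3,4), lo=4 mid=5 ⇒ [-14, -9, -7, -10, -6, -5, 1, -4, -1, -2]
-5>-6: swap(5,8), hi=7 ⇒ [-14, -9, -7, -10, -6, -1, 1, -4, -5, -2]
-1>-6: swap(5,7), hi=6 ⇒ [-14, -9, -7, -10, -6, -4, 1, -1, -5, -2]
-4>-6: swap(5,6), hi=5 ⇒ [-14, -9, -7, -10, -6, 1, -4, -1, -5, -2]
1>-6: swap(5,5), hi=4 ⇒ [-14, -9, -7, -10, -6, 1, -4, -1, -5, -2]
done. lo=4 hi=4; a=[-14, -9, -7, -10, -6, 1, -4, -1, -5, -2]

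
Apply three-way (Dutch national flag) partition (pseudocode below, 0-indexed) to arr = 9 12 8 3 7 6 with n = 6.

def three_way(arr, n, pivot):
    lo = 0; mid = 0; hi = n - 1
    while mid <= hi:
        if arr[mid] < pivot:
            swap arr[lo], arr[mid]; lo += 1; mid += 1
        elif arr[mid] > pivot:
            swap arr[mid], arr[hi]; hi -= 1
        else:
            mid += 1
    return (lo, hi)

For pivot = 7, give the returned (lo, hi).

(2, 2)

lo=0 mid=0 hi=5
9>7: swap(0,5), hi=4 ⇒ 6 12 8 3 7 9
6<7: swap(0,0), lo=1 mid=1 ⇒ 6 12 8 3 7 9
12>7: swap(1,4), hi=3 ⇒ 6 7 8 3 12 9
7=7: mid=2
8>7: swap(2,3), hi=2 ⇒ 6 7 3 8 12 9
3<7: swap(1,2), lo=2 mid=3 ⇒ 6 3 7 8 12 9
done. lo=2 hi=2; arr=6 3 7 8 12 9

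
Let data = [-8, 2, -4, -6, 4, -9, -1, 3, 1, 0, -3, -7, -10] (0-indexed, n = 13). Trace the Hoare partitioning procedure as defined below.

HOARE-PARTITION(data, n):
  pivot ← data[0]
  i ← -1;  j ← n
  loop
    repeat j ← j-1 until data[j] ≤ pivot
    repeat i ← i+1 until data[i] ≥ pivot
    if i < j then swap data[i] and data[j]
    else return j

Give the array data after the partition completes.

[-10, -9, -4, -6, 4, 2, -1, 3, 1, 0, -3, -7, -8]

pivot=-8
j stops at 12 (-10), i stops at 0 (-8); swap ⇒ [-10, 2, -4, -6, 4, -9, -1, 3, 1, 0, -3, -7, -8]
j stops at 5 (-9), i stops at 1 (2); swap ⇒ [-10, -9, -4, -6, 4, 2, -1, 3, 1, 0, -3, -7, -8]
j stops at 1, i stops at 2; i≥j ⇒ return 1. data=[-10, -9, -4, -6, 4, 2, -1, 3, 1, 0, -3, -7, -8]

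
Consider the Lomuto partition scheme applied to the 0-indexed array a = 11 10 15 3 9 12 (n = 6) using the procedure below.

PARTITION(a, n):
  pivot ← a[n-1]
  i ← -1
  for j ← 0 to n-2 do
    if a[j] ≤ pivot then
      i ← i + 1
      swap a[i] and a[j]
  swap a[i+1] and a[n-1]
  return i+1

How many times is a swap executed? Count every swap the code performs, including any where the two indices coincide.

pivot=12, i=-1
j=0: 11≤12, i=0, swap(0,0) ⇒ 11 10 15 3 9 12
j=1: 10≤12, i=1, swap(1,1) ⇒ 11 10 15 3 9 12
j=2: 15>12, skip
j=3: 3≤12, i=2, swap(2,3) ⇒ 11 10 3 15 9 12
j=4: 9≤12, i=3, swap(3,4) ⇒ 11 10 3 9 15 12
swap(4,5) ⇒ 11 10 3 9 12 15; return 4

5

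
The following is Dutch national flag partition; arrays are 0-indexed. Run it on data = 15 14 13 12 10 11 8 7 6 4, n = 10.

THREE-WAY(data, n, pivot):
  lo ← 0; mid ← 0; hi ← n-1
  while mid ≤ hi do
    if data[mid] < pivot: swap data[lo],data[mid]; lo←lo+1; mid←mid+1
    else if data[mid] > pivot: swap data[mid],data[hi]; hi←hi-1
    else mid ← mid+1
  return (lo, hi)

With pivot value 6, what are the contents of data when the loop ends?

4 6 12 10 11 8 7 13 14 15

pivot = 6; lo=0, mid=0, hi=9
data[mid]=15>6: swap data[0],data[9]; hi=8 → 4 14 13 12 10 11 8 7 6 15
data[mid]=4<6: swap data[0],data[0]; lo=1,mid=1 → 4 14 13 12 10 11 8 7 6 15
data[mid]=14>6: swap data[1],data[8]; hi=7 → 4 6 13 12 10 11 8 7 14 15
data[mid]=6=6: mid=2
data[mid]=13>6: swap data[2],data[7]; hi=6 → 4 6 7 12 10 11 8 13 14 15
data[mid]=7>6: swap data[2],data[6]; hi=5 → 4 6 8 12 10 11 7 13 14 15
data[mid]=8>6: swap data[2],data[5]; hi=4 → 4 6 11 12 10 8 7 13 14 15
data[mid]=11>6: swap data[2],data[4]; hi=3 → 4 6 10 12 11 8 7 13 14 15
data[mid]=10>6: swap data[2],data[3]; hi=2 → 4 6 12 10 11 8 7 13 14 15
data[mid]=12>6: swap data[2],data[2]; hi=1 → 4 6 12 10 11 8 7 13 14 15
end: lo=1, hi=1; data = 4 6 12 10 11 8 7 13 14 15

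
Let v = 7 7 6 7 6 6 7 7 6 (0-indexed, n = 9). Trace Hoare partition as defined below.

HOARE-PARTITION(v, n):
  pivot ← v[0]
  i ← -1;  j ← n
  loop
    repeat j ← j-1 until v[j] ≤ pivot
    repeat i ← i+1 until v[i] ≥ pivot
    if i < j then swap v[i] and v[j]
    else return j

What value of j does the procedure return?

pivot = v[0] = 7; i = -1, j = 9
j→8 (v[8]=6≤7), i→0 (v[0]=7≥7); i<j, swap → 6 7 6 7 6 6 7 7 7
j→7 (v[7]=7≤7), i→1 (v[1]=7≥7); i<j, swap → 6 7 6 7 6 6 7 7 7
j→6 (v[6]=7≤7), i→3 (v[3]=7≥7); i<j, swap → 6 7 6 7 6 6 7 7 7
j→5, i→6; i≥j, return j=5. v = 6 7 6 7 6 6 7 7 7

5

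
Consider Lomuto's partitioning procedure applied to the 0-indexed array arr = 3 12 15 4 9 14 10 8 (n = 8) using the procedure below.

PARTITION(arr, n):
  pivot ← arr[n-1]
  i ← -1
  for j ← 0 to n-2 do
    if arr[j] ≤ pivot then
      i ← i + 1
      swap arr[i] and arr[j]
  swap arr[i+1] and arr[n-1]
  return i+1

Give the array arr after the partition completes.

pivot=8, i=-1
j=0: 3≤8, i=0, swap(0,0) ⇒ 3 12 15 4 9 14 10 8
j=1: 12>8, skip
j=2: 15>8, skip
j=3: 4≤8, i=1, swap(1,3) ⇒ 3 4 15 12 9 14 10 8
j=4: 9>8, skip
j=5: 14>8, skip
j=6: 10>8, skip
swap(2,7) ⇒ 3 4 8 12 9 14 10 15; return 2

3 4 8 12 9 14 10 15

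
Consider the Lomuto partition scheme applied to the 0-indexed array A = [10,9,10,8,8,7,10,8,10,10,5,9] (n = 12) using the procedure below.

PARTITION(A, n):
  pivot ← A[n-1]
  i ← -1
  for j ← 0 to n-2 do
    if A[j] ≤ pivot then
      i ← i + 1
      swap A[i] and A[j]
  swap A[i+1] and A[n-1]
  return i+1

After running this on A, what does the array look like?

[9,8,8,7,8,5,9,10,10,10,10,10]

pivot=9, i=-1
j=0: 10>9, skip
j=1: 9≤9, i=0, swap(0,1) ⇒ [9,10,10,8,8,7,10,8,10,10,5,9]
j=2: 10>9, skip
j=3: 8≤9, i=1, swap(1,3) ⇒ [9,8,10,10,8,7,10,8,10,10,5,9]
j=4: 8≤9, i=2, swap(2,4) ⇒ [9,8,8,10,10,7,10,8,10,10,5,9]
j=5: 7≤9, i=3, swap(3,5) ⇒ [9,8,8,7,10,10,10,8,10,10,5,9]
j=6: 10>9, skip
j=7: 8≤9, i=4, swap(4,7) ⇒ [9,8,8,7,8,10,10,10,10,10,5,9]
j=8: 10>9, skip
j=9: 10>9, skip
j=10: 5≤9, i=5, swap(5,10) ⇒ [9,8,8,7,8,5,10,10,10,10,10,9]
swap(6,11) ⇒ [9,8,8,7,8,5,9,10,10,10,10,10]; return 6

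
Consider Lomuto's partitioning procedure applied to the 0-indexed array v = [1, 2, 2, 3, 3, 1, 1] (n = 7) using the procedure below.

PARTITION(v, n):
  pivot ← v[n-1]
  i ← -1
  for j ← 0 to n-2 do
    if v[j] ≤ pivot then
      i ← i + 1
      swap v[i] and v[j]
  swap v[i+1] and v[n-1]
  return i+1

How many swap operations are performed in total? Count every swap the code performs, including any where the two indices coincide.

3

pivot=1, i=-1
j=0: 1≤1, i=0, swap(0,0) ⇒ [1, 2, 2, 3, 3, 1, 1]
j=1: 2>1, skip
j=2: 2>1, skip
j=3: 3>1, skip
j=4: 3>1, skip
j=5: 1≤1, i=1, swap(1,5) ⇒ [1, 1, 2, 3, 3, 2, 1]
swap(2,6) ⇒ [1, 1, 1, 3, 3, 2, 2]; return 2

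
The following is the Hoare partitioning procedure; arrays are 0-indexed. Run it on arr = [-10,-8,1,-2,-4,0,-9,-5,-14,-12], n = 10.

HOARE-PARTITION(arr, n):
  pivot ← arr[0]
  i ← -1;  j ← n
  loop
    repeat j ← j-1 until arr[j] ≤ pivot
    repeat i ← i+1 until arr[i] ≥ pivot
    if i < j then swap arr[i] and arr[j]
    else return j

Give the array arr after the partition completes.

pivot=-10
j stops at 9 (-12), i stops at 0 (-10); swap ⇒ [-12,-8,1,-2,-4,0,-9,-5,-14,-10]
j stops at 8 (-14), i stops at 1 (-8); swap ⇒ [-12,-14,1,-2,-4,0,-9,-5,-8,-10]
j stops at 1, i stops at 2; i≥j ⇒ return 1. arr=[-12,-14,1,-2,-4,0,-9,-5,-8,-10]

[-12,-14,1,-2,-4,0,-9,-5,-8,-10]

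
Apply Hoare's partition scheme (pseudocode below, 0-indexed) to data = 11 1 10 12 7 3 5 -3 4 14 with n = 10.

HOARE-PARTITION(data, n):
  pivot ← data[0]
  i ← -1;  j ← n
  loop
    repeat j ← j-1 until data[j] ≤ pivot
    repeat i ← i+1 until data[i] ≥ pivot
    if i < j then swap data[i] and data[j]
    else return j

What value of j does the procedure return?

pivot = data[0] = 11; i = -1, j = 10
j→8 (data[8]=4≤11), i→0 (data[0]=11≥11); i<j, swap → 4 1 10 12 7 3 5 -3 11 14
j→7 (data[7]=-3≤11), i→3 (data[3]=12≥11); i<j, swap → 4 1 10 -3 7 3 5 12 11 14
j→6, i→7; i≥j, return j=6. data = 4 1 10 -3 7 3 5 12 11 14

6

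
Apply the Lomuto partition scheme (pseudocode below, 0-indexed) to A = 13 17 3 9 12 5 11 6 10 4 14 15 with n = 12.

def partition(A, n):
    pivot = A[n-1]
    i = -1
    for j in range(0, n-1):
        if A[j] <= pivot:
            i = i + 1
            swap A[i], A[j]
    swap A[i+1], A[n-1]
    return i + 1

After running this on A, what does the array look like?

pivot=15, i=-1
j=0: 13≤15, i=0, swap(0,0) ⇒ 13 17 3 9 12 5 11 6 10 4 14 15
j=1: 17>15, skip
j=2: 3≤15, i=1, swap(1,2) ⇒ 13 3 17 9 12 5 11 6 10 4 14 15
j=3: 9≤15, i=2, swap(2,3) ⇒ 13 3 9 17 12 5 11 6 10 4 14 15
j=4: 12≤15, i=3, swap(3,4) ⇒ 13 3 9 12 17 5 11 6 10 4 14 15
j=5: 5≤15, i=4, swap(4,5) ⇒ 13 3 9 12 5 17 11 6 10 4 14 15
j=6: 11≤15, i=5, swap(5,6) ⇒ 13 3 9 12 5 11 17 6 10 4 14 15
j=7: 6≤15, i=6, swap(6,7) ⇒ 13 3 9 12 5 11 6 17 10 4 14 15
j=8: 10≤15, i=7, swap(7,8) ⇒ 13 3 9 12 5 11 6 10 17 4 14 15
j=9: 4≤15, i=8, swap(8,9) ⇒ 13 3 9 12 5 11 6 10 4 17 14 15
j=10: 14≤15, i=9, swap(9,10) ⇒ 13 3 9 12 5 11 6 10 4 14 17 15
swap(10,11) ⇒ 13 3 9 12 5 11 6 10 4 14 15 17; return 10

13 3 9 12 5 11 6 10 4 14 15 17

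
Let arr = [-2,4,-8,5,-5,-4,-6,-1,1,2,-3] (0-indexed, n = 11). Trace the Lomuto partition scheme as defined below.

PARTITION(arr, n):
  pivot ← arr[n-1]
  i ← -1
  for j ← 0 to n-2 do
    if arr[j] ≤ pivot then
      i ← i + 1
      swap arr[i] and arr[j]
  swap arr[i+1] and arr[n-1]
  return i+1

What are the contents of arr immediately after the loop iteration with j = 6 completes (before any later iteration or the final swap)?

[-8,-5,-4,-6,4,-2,5,-1,1,2,-3]

pivot = arr[10] = -3; i = -1
j=0: arr[0]=-2 > -3 → no swap
j=1: arr[1]=4 > -3 → no swap
j=2: arr[2]=-8 ≤ -3 → i=0, swap arr[0],arr[2] → [-8,4,-2,5,-5,-4,-6,-1,1,2,-3]
j=3: arr[3]=5 > -3 → no swap
j=4: arr[4]=-5 ≤ -3 → i=1, swap arr[1],arr[4] → [-8,-5,-2,5,4,-4,-6,-1,1,2,-3]
j=5: arr[5]=-4 ≤ -3 → i=2, swap arr[2],arr[5] → [-8,-5,-4,5,4,-2,-6,-1,1,2,-3]
j=6: arr[6]=-6 ≤ -3 → i=3, swap arr[3],arr[6] → [-8,-5,-4,-6,4,-2,5,-1,1,2,-3]
(after j=6) arr = [-8,-5,-4,-6,4,-2,5,-1,1,2,-3]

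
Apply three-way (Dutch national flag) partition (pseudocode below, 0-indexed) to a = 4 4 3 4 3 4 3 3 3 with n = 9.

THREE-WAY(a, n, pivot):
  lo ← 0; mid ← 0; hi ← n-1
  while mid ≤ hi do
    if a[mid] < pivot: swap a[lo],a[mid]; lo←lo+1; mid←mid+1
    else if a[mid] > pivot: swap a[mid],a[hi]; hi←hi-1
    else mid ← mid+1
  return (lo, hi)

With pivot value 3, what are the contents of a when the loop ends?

pivot = 3; lo=0, mid=0, hi=8
a[mid]=4>3: swap a[0],a[8]; hi=7 → 3 4 3 4 3 4 3 3 4
a[mid]=3=3: mid=1
a[mid]=4>3: swap a[1],a[7]; hi=6 → 3 3 3 4 3 4 3 4 4
a[mid]=3=3: mid=2
a[mid]=3=3: mid=3
a[mid]=4>3: swap a[3],a[6]; hi=5 → 3 3 3 3 3 4 4 4 4
a[mid]=3=3: mid=4
a[mid]=3=3: mid=5
a[mid]=4>3: swap a[5],a[5]; hi=4 → 3 3 3 3 3 4 4 4 4
end: lo=0, hi=4; a = 3 3 3 3 3 4 4 4 4

3 3 3 3 3 4 4 4 4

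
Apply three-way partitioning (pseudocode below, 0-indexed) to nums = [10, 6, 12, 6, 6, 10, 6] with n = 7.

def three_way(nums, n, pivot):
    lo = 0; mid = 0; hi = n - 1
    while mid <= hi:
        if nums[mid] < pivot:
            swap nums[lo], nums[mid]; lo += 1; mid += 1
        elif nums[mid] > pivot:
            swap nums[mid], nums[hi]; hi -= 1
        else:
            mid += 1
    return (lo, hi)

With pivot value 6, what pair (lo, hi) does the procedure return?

(0, 3)

lo=0 mid=0 hi=6
10>6: swap(0,6), hi=5 ⇒ [6, 6, 12, 6, 6, 10, 10]
6=6: mid=1
6=6: mid=2
12>6: swap(2,5), hi=4 ⇒ [6, 6, 10, 6, 6, 12, 10]
10>6: swap(2,4), hi=3 ⇒ [6, 6, 6, 6, 10, 12, 10]
6=6: mid=3
6=6: mid=4
done. lo=0 hi=3; nums=[6, 6, 6, 6, 10, 12, 10]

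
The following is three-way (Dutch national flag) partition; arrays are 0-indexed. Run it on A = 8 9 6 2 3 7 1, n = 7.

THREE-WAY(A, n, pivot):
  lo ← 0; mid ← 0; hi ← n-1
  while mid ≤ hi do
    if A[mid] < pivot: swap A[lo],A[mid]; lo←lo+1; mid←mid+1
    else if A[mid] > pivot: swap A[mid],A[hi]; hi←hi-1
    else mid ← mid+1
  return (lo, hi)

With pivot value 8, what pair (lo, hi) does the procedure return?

pivot = 8; lo=0, mid=0, hi=6
A[mid]=8=8: mid=1
A[mid]=9>8: swap A[1],A[6]; hi=5 → 8 1 6 2 3 7 9
A[mid]=1<8: swap A[0],A[1]; lo=1,mid=2 → 1 8 6 2 3 7 9
A[mid]=6<8: swap A[1],A[2]; lo=2,mid=3 → 1 6 8 2 3 7 9
A[mid]=2<8: swap A[2],A[3]; lo=3,mid=4 → 1 6 2 8 3 7 9
A[mid]=3<8: swap A[3],A[4]; lo=4,mid=5 → 1 6 2 3 8 7 9
A[mid]=7<8: swap A[4],A[5]; lo=5,mid=6 → 1 6 2 3 7 8 9
end: lo=5, hi=5; A = 1 6 2 3 7 8 9

(5, 5)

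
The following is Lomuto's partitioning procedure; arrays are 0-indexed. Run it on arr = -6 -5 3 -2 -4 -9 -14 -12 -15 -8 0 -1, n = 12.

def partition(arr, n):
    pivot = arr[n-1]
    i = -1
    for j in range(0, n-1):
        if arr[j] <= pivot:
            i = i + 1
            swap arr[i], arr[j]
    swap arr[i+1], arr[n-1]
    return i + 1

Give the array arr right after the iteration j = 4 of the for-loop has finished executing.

-6 -5 -2 -4 3 -9 -14 -12 -15 -8 0 -1

pivot=-1, i=-1
j=0: -6≤-1, i=0, swap(0,0) ⇒ -6 -5 3 -2 -4 -9 -14 -12 -15 -8 0 -1
j=1: -5≤-1, i=1, swap(1,1) ⇒ -6 -5 3 -2 -4 -9 -14 -12 -15 -8 0 -1
j=2: 3>-1, skip
j=3: -2≤-1, i=2, swap(2,3) ⇒ -6 -5 -2 3 -4 -9 -14 -12 -15 -8 0 -1
j=4: -4≤-1, i=3, swap(3,4) ⇒ -6 -5 -2 -4 3 -9 -14 -12 -15 -8 0 -1
(after j=4) arr = -6 -5 -2 -4 3 -9 -14 -12 -15 -8 0 -1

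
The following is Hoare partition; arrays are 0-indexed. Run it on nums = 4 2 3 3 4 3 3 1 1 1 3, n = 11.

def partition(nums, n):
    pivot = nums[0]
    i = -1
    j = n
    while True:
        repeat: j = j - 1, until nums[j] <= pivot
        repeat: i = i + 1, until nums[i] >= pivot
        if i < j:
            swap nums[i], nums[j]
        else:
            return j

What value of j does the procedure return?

pivot=4
j stops at 10 (3), i stops at 0 (4); swap ⇒ 3 2 3 3 4 3 3 1 1 1 4
j stops at 9 (1), i stops at 4 (4); swap ⇒ 3 2 3 3 1 3 3 1 1 4 4
j stops at 8, i stops at 9; i≥j ⇒ return 8. nums=3 2 3 3 1 3 3 1 1 4 4

8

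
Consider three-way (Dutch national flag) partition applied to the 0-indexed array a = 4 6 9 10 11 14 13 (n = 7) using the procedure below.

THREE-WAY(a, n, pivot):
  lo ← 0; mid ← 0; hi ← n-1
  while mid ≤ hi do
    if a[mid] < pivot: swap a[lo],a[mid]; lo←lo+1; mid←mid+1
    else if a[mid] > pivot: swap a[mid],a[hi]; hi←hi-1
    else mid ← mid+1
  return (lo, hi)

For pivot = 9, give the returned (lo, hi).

pivot = 9; lo=0, mid=0, hi=6
a[mid]=4<9: swap a[0],a[0]; lo=1,mid=1 → 4 6 9 10 11 14 13
a[mid]=6<9: swap a[1],a[1]; lo=2,mid=2 → 4 6 9 10 11 14 13
a[mid]=9=9: mid=3
a[mid]=10>9: swap a[3],a[6]; hi=5 → 4 6 9 13 11 14 10
a[mid]=13>9: swap a[3],a[5]; hi=4 → 4 6 9 14 11 13 10
a[mid]=14>9: swap a[3],a[4]; hi=3 → 4 6 9 11 14 13 10
a[mid]=11>9: swap a[3],a[3]; hi=2 → 4 6 9 11 14 13 10
end: lo=2, hi=2; a = 4 6 9 11 14 13 10

(2, 2)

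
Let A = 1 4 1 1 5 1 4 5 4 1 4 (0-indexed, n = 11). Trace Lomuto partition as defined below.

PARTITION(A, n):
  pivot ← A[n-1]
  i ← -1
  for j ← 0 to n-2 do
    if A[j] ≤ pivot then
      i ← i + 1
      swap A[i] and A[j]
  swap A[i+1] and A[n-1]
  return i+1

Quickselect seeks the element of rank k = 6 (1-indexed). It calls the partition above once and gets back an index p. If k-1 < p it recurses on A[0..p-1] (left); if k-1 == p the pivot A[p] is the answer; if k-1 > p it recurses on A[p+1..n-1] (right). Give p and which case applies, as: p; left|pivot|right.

8; left

pivot=4, i=-1
j=0: 1≤4, i=0, swap(0,0) ⇒ 1 4 1 1 5 1 4 5 4 1 4
j=1: 4≤4, i=1, swap(1,1) ⇒ 1 4 1 1 5 1 4 5 4 1 4
j=2: 1≤4, i=2, swap(2,2) ⇒ 1 4 1 1 5 1 4 5 4 1 4
j=3: 1≤4, i=3, swap(3,3) ⇒ 1 4 1 1 5 1 4 5 4 1 4
j=4: 5>4, skip
j=5: 1≤4, i=4, swap(4,5) ⇒ 1 4 1 1 1 5 4 5 4 1 4
j=6: 4≤4, i=5, swap(5,6) ⇒ 1 4 1 1 1 4 5 5 4 1 4
j=7: 5>4, skip
j=8: 4≤4, i=6, swap(6,8) ⇒ 1 4 1 1 1 4 4 5 5 1 4
j=9: 1≤4, i=7, swap(7,9) ⇒ 1 4 1 1 1 4 4 1 5 5 4
swap(8,10) ⇒ 1 4 1 1 1 4 4 1 4 5 5; return 8
p = 8; k-1 = 5 < 8 ⇒ left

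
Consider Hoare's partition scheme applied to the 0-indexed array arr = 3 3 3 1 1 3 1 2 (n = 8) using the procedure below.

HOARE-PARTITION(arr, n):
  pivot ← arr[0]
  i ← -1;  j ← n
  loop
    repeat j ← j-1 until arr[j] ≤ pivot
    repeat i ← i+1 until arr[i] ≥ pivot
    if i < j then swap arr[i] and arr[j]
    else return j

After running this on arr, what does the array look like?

pivot = arr[0] = 3; i = -1, j = 8
j→7 (arr[7]=2≤3), i→0 (arr[0]=3≥3); i<j, swap → 2 3 3 1 1 3 1 3
j→6 (arr[6]=1≤3), i→1 (arr[1]=3≥3); i<j, swap → 2 1 3 1 1 3 3 3
j→5 (arr[5]=3≤3), i→2 (arr[2]=3≥3); i<j, swap → 2 1 3 1 1 3 3 3
j→4, i→5; i≥j, return j=4. arr = 2 1 3 1 1 3 3 3

2 1 3 1 1 3 3 3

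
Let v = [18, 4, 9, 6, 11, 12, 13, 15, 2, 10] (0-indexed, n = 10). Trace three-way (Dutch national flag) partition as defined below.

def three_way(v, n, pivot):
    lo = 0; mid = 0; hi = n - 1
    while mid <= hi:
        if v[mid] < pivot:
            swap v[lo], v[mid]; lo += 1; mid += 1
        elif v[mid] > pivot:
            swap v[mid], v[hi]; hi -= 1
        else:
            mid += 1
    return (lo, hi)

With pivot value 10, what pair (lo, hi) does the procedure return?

(4, 4)

pivot = 10; lo=0, mid=0, hi=9
v[mid]=18>10: swap v[0],v[9]; hi=8 → [10, 4, 9, 6, 11, 12, 13, 15, 2, 18]
v[mid]=10=10: mid=1
v[mid]=4<10: swap v[0],v[1]; lo=1,mid=2 → [4, 10, 9, 6, 11, 12, 13, 15, 2, 18]
v[mid]=9<10: swap v[1],v[2]; lo=2,mid=3 → [4, 9, 10, 6, 11, 12, 13, 15, 2, 18]
v[mid]=6<10: swap v[2],v[3]; lo=3,mid=4 → [4, 9, 6, 10, 11, 12, 13, 15, 2, 18]
v[mid]=11>10: swap v[4],v[8]; hi=7 → [4, 9, 6, 10, 2, 12, 13, 15, 11, 18]
v[mid]=2<10: swap v[3],v[4]; lo=4,mid=5 → [4, 9, 6, 2, 10, 12, 13, 15, 11, 18]
v[mid]=12>10: swap v[5],v[7]; hi=6 → [4, 9, 6, 2, 10, 15, 13, 12, 11, 18]
v[mid]=15>10: swap v[5],v[6]; hi=5 → [4, 9, 6, 2, 10, 13, 15, 12, 11, 18]
v[mid]=13>10: swap v[5],v[5]; hi=4 → [4, 9, 6, 2, 10, 13, 15, 12, 11, 18]
end: lo=4, hi=4; v = [4, 9, 6, 2, 10, 13, 15, 12, 11, 18]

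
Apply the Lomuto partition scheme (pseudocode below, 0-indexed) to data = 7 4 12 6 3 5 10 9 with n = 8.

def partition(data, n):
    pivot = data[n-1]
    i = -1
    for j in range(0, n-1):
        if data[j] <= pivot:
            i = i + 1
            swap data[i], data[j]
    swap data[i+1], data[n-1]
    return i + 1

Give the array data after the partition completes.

pivot = data[7] = 9; i = -1
j=0: data[0]=7 ≤ 9 → i=0, swap data[0],data[0] (no change) → 7 4 12 6 3 5 10 9
j=1: data[1]=4 ≤ 9 → i=1, swap data[1],data[1] (no change) → 7 4 12 6 3 5 10 9
j=2: data[2]=12 > 9 → no swap
j=3: data[3]=6 ≤ 9 → i=2, swap data[2],data[3] → 7 4 6 12 3 5 10 9
j=4: data[4]=3 ≤ 9 → i=3, swap data[3],data[4] → 7 4 6 3 12 5 10 9
j=5: data[5]=5 ≤ 9 → i=4, swap data[4],data[5] → 7 4 6 3 5 12 10 9
j=6: data[6]=10 > 9 → no swap
final swap data[5],data[7] → 7 4 6 3 5 9 10 12; return 5

7 4 6 3 5 9 10 12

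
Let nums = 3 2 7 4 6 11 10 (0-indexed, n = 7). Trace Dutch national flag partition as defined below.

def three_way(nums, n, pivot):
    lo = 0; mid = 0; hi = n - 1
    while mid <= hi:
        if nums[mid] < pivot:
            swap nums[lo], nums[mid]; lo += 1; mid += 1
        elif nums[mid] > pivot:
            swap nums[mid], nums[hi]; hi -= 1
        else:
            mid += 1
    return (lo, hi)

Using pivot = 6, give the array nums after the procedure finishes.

3 2 4 6 11 10 7

pivot = 6; lo=0, mid=0, hi=6
nums[mid]=3<6: swap nums[0],nums[0]; lo=1,mid=1 → 3 2 7 4 6 11 10
nums[mid]=2<6: swap nums[1],nums[1]; lo=2,mid=2 → 3 2 7 4 6 11 10
nums[mid]=7>6: swap nums[2],nums[6]; hi=5 → 3 2 10 4 6 11 7
nums[mid]=10>6: swap nums[2],nums[5]; hi=4 → 3 2 11 4 6 10 7
nums[mid]=11>6: swap nums[2],nums[4]; hi=3 → 3 2 6 4 11 10 7
nums[mid]=6=6: mid=3
nums[mid]=4<6: swap nums[2],nums[3]; lo=3,mid=4 → 3 2 4 6 11 10 7
end: lo=3, hi=3; nums = 3 2 4 6 11 10 7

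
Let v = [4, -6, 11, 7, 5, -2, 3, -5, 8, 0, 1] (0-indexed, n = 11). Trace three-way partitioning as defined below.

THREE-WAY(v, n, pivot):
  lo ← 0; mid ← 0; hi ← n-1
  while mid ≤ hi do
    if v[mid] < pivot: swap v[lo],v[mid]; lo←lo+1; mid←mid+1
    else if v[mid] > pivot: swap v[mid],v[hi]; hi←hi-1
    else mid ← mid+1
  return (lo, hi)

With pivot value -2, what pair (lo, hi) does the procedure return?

lo=0 mid=0 hi=10
4>-2: swap(0,10), hi=9 ⇒ [1, -6, 11, 7, 5, -2, 3, -5, 8, 0, 4]
1>-2: swap(0,9), hi=8 ⇒ [0, -6, 11, 7, 5, -2, 3, -5, 8, 1, 4]
0>-2: swap(0,8), hi=7 ⇒ [8, -6, 11, 7, 5, -2, 3, -5, 0, 1, 4]
8>-2: swap(0,7), hi=6 ⇒ [-5, -6, 11, 7, 5, -2, 3, 8, 0, 1, 4]
-5<-2: swap(0,0), lo=1 mid=1 ⇒ [-5, -6, 11, 7, 5, -2, 3, 8, 0, 1, 4]
-6<-2: swap(1,1), lo=2 mid=2 ⇒ [-5, -6, 11, 7, 5, -2, 3, 8, 0, 1, 4]
11>-2: swap(2,6), hi=5 ⇒ [-5, -6, 3, 7, 5, -2, 11, 8, 0, 1, 4]
3>-2: swap(2,5), hi=4 ⇒ [-5, -6, -2, 7, 5, 3, 11, 8, 0, 1, 4]
-2=-2: mid=3
7>-2: swap(3,4), hi=3 ⇒ [-5, -6, -2, 5, 7, 3, 11, 8, 0, 1, 4]
5>-2: swap(3,3), hi=2 ⇒ [-5, -6, -2, 5, 7, 3, 11, 8, 0, 1, 4]
done. lo=2 hi=2; v=[-5, -6, -2, 5, 7, 3, 11, 8, 0, 1, 4]

(2, 2)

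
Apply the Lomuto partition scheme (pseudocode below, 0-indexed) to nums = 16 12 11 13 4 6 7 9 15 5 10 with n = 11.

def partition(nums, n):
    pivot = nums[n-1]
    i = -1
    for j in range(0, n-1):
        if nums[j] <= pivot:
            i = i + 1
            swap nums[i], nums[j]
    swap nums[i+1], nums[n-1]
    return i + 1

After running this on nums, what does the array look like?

4 6 7 9 5 10 11 13 15 16 12

pivot = nums[10] = 10; i = -1
j=0: nums[0]=16 > 10 → no swap
j=1: nums[1]=12 > 10 → no swap
j=2: nums[2]=11 > 10 → no swap
j=3: nums[3]=13 > 10 → no swap
j=4: nums[4]=4 ≤ 10 → i=0, swap nums[0],nums[4] → 4 12 11 13 16 6 7 9 15 5 10
j=5: nums[5]=6 ≤ 10 → i=1, swap nums[1],nums[5] → 4 6 11 13 16 12 7 9 15 5 10
j=6: nums[6]=7 ≤ 10 → i=2, swap nums[2],nums[6] → 4 6 7 13 16 12 11 9 15 5 10
j=7: nums[7]=9 ≤ 10 → i=3, swap nums[3],nums[7] → 4 6 7 9 16 12 11 13 15 5 10
j=8: nums[8]=15 > 10 → no swap
j=9: nums[9]=5 ≤ 10 → i=4, swap nums[4],nums[9] → 4 6 7 9 5 12 11 13 15 16 10
final swap nums[5],nums[10] → 4 6 7 9 5 10 11 13 15 16 12; return 5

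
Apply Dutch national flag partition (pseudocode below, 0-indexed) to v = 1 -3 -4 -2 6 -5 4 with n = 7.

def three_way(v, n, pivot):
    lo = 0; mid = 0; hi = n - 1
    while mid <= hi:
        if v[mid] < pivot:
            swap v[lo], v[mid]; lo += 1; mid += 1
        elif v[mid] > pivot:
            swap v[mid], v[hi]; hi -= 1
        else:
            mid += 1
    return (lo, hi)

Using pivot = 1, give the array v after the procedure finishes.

-3 -4 -2 -5 1 4 6

lo=0 mid=0 hi=6
1=1: mid=1
-3<1: swap(0,1), lo=1 mid=2 ⇒ -3 1 -4 -2 6 -5 4
-4<1: swap(1,2), lo=2 mid=3 ⇒ -3 -4 1 -2 6 -5 4
-2<1: swap(2,3), lo=3 mid=4 ⇒ -3 -4 -2 1 6 -5 4
6>1: swap(4,6), hi=5 ⇒ -3 -4 -2 1 4 -5 6
4>1: swap(4,5), hi=4 ⇒ -3 -4 -2 1 -5 4 6
-5<1: swap(3,4), lo=4 mid=5 ⇒ -3 -4 -2 -5 1 4 6
done. lo=4 hi=4; v=-3 -4 -2 -5 1 4 6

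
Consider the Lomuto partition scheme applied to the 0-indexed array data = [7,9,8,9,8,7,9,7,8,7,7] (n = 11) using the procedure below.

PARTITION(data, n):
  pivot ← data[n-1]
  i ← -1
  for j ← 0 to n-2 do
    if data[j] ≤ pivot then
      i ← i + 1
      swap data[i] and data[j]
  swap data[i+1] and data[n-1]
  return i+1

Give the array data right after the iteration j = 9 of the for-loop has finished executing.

[7,7,7,7,8,9,9,8,8,9,7]

pivot=7, i=-1
j=0: 7≤7, i=0, swap(0,0) ⇒ [7,9,8,9,8,7,9,7,8,7,7]
j=1: 9>7, skip
j=2: 8>7, skip
j=3: 9>7, skip
j=4: 8>7, skip
j=5: 7≤7, i=1, swap(1,5) ⇒ [7,7,8,9,8,9,9,7,8,7,7]
j=6: 9>7, skip
j=7: 7≤7, i=2, swap(2,7) ⇒ [7,7,7,9,8,9,9,8,8,7,7]
j=8: 8>7, skip
j=9: 7≤7, i=3, swap(3,9) ⇒ [7,7,7,7,8,9,9,8,8,9,7]
(after j=9) data = [7,7,7,7,8,9,9,8,8,9,7]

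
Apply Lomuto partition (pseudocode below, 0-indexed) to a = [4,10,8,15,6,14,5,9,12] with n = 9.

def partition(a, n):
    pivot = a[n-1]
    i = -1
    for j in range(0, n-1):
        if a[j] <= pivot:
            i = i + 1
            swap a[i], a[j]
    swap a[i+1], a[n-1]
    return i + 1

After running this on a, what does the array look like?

pivot=12, i=-1
j=0: 4≤12, i=0, swap(0,0) ⇒ [4,10,8,15,6,14,5,9,12]
j=1: 10≤12, i=1, swap(1,1) ⇒ [4,10,8,15,6,14,5,9,12]
j=2: 8≤12, i=2, swap(2,2) ⇒ [4,10,8,15,6,14,5,9,12]
j=3: 15>12, skip
j=4: 6≤12, i=3, swap(3,4) ⇒ [4,10,8,6,15,14,5,9,12]
j=5: 14>12, skip
j=6: 5≤12, i=4, swap(4,6) ⇒ [4,10,8,6,5,14,15,9,12]
j=7: 9≤12, i=5, swap(5,7) ⇒ [4,10,8,6,5,9,15,14,12]
swap(6,8) ⇒ [4,10,8,6,5,9,12,14,15]; return 6

[4,10,8,6,5,9,12,14,15]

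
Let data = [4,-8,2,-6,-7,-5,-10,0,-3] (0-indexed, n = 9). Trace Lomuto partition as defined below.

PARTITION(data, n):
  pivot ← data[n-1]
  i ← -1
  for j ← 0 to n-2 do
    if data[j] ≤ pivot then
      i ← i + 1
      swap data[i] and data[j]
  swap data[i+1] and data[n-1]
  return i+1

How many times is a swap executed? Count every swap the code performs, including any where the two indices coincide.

6

pivot = data[8] = -3; i = -1
j=0: data[0]=4 > -3 → no swap
j=1: data[1]=-8 ≤ -3 → i=0, swap data[0],data[1] → [-8,4,2,-6,-7,-5,-10,0,-3]
j=2: data[2]=2 > -3 → no swap
j=3: data[3]=-6 ≤ -3 → i=1, swap data[1],data[3] → [-8,-6,2,4,-7,-5,-10,0,-3]
j=4: data[4]=-7 ≤ -3 → i=2, swap data[2],data[4] → [-8,-6,-7,4,2,-5,-10,0,-3]
j=5: data[5]=-5 ≤ -3 → i=3, swap data[3],data[5] → [-8,-6,-7,-5,2,4,-10,0,-3]
j=6: data[6]=-10 ≤ -3 → i=4, swap data[4],data[6] → [-8,-6,-7,-5,-10,4,2,0,-3]
j=7: data[7]=0 > -3 → no swap
final swap data[5],data[8] → [-8,-6,-7,-5,-10,-3,2,0,4]; return 5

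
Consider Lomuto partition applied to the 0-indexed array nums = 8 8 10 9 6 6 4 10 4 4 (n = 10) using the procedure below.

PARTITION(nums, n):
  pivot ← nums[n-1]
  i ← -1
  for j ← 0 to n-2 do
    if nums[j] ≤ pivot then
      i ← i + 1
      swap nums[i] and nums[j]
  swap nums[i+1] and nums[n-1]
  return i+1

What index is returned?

2

pivot = nums[9] = 4; i = -1
j=0: nums[0]=8 > 4 → no swap
j=1: nums[1]=8 > 4 → no swap
j=2: nums[2]=10 > 4 → no swap
j=3: nums[3]=9 > 4 → no swap
j=4: nums[4]=6 > 4 → no swap
j=5: nums[5]=6 > 4 → no swap
j=6: nums[6]=4 ≤ 4 → i=0, swap nums[0],nums[6] → 4 8 10 9 6 6 8 10 4 4
j=7: nums[7]=10 > 4 → no swap
j=8: nums[8]=4 ≤ 4 → i=1, swap nums[1],nums[8] → 4 4 10 9 6 6 8 10 8 4
final swap nums[2],nums[9] → 4 4 4 9 6 6 8 10 8 10; return 2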